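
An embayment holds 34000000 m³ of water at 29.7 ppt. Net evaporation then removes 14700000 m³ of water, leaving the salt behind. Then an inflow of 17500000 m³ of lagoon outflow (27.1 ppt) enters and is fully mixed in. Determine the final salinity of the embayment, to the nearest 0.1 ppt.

After evaporation: salt = 34,000,000×29.7 = 1,009,800,000; volume = 34,000,000 − 14,700,000 = 19,300,000 m³
After mixing: salt = 1,009,800,000 + 17,500,000×27.1 = 1,484,050,000; volume = 19,300,000 + 17,500,000 = 36,800,000 m³
S = 1,484,050,000 / 36,800,000 = 40.3274 ppt

40.3 ppt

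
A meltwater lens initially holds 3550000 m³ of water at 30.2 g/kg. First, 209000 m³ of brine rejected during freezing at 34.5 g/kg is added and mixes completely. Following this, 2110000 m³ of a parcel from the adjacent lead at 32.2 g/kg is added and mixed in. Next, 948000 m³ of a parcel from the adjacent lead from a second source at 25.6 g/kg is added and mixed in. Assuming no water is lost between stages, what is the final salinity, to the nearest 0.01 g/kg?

30.31 g/kg

Mass of salt is conserved:
Initial salt = 3,550,000×30.2 = 107,210,000
After stage 1: salt = 107,210,000 + 209,000×34.5 = 114,420,500; volume = 3,759,000 m³; S = 30.439 g/kg
After stage 2: salt = 114,420,500 + 2,110,000×32.2 = 182,362,500; volume = 5,869,000 m³; S = 31.072 g/kg
After stage 3: salt = 182,362,500 + 948,000×25.6 = 206,631,300; volume = 6,817,000 m³
S = 206,631,300 / 6,817,000 = 30.3112 g/kg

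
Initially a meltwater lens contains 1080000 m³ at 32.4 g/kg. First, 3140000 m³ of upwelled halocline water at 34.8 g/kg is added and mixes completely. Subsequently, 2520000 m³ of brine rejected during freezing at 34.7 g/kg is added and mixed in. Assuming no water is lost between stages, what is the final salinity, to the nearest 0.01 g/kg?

34.38 g/kg

Weighted by volume,
Initial salt = 1,080,000×32.4 = 34,992,000
After stage 1: salt = 34,992,000 + 3,140,000×34.8 = 144,264,000; volume = 4,220,000 m³; S = 34.186 g/kg
After stage 2: salt = 144,264,000 + 2,520,000×34.7 = 231,708,000; volume = 6,740,000 m³
S = 231,708,000 / 6,740,000 = 34.378 g/kg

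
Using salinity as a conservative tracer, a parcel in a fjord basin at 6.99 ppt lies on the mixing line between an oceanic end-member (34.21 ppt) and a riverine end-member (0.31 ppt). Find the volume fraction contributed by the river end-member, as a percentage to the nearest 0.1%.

80.3%

Let f be the freshwater fraction. Salt balance per unit volume:
f×0.31 + (1−f)×34.21 = 6.99
f = (34.21 − 6.99) / (34.21 − 0.31) = 27.22/33.9 = 0.8029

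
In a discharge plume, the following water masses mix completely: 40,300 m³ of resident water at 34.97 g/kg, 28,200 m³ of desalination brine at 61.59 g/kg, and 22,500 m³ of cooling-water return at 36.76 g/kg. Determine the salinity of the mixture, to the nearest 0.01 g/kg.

By conservation of dissolved salt,
salt = 40,300×34.97 + 28,200×61.59 + 22,500×36.76 = 1,409,291 + 1,736,838 + 827,100 = 3,973,229
volume = 40,300 + 28,200 + 22,500 = 91,000 m³
S = 3,973,229 / 91,000 = 43.6619 g/kg

43.66 g/kg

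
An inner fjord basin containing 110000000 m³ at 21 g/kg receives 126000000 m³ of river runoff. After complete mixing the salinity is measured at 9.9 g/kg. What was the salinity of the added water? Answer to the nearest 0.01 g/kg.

Salt balance: 110,000,000×21 + 126,000,000×S = 236,000,000×9.9
2,310,000,000 + 126,000,000·S = 2,336,400,000
S = (2,336,400,000 − 2,310,000,000) / 126,000,000 = 0.2095 g/kg

0.21 g/kg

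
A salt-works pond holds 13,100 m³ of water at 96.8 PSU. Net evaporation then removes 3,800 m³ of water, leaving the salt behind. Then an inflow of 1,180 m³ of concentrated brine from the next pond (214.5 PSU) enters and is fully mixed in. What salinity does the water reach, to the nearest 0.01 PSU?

145.15 PSU

After evaporation: salt = 13,100×96.8 = 1,268,080; volume = 13,100 − 3,800 = 9,300 m³
After mixing: salt = 1,268,080 + 1,180×214.5 = 1,521,190; volume = 9,300 + 1,180 = 10,480 m³
S = 1,521,190 / 10,480 = 145.1517 PSU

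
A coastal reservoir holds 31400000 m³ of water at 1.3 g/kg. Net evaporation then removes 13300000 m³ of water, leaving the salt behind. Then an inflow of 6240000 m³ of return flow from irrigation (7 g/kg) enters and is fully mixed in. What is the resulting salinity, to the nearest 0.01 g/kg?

3.47 g/kg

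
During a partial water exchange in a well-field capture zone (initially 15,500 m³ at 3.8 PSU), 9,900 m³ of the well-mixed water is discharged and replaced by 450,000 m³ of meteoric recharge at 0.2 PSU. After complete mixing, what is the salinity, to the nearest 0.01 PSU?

Remaining after removal: 5,600 m³ at 3.8 PSU (salt = 21,280)
After addition: salt = 21,280 + 450,000×0.2 = 111,280; volume = 455,600 m³
S = 111,280 / 455,600 = 0.2442 PSU

0.24 PSU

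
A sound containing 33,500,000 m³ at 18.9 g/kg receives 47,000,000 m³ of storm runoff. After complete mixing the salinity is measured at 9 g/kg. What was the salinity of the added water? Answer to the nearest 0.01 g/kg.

1.94 g/kg

Salt balance: 33,500,000×18.9 + 47,000,000×S = 80,500,000×9
633,150,000 + 47,000,000·S = 724,500,000
S = (724,500,000 − 633,150,000) / 47,000,000 = 1.9436 g/kg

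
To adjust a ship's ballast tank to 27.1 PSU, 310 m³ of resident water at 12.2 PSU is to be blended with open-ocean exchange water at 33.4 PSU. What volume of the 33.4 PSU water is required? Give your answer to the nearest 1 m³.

733 m³

Salt balance: 310×12.2 + V×33.4 = (310+V)×27.1
3,782 + 33.4V = 8,401 + 27.1V
4,619 = 6.3V
V = 733.17 m³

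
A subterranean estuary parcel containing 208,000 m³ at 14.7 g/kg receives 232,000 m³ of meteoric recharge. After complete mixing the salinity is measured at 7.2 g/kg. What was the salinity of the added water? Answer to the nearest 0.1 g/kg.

0.5 g/kg

Salt balance: 208,000×14.7 + 232,000×S = 440,000×7.2
3,057,600 + 232,000·S = 3,168,000
S = (3,168,000 − 3,057,600) / 232,000 = 0.4759 g/kg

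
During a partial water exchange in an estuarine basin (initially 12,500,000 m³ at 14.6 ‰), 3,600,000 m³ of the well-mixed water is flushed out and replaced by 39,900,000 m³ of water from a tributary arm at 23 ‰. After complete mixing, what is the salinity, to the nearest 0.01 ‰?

21.47 ‰

Remaining after removal: 8,900,000 m³ at 14.6 ‰ (salt = 129,940,000)
After addition: salt = 129,940,000 + 39,900,000×23 = 1,047,640,000; volume = 48,800,000 m³
S = 1,047,640,000 / 48,800,000 = 21.468 ‰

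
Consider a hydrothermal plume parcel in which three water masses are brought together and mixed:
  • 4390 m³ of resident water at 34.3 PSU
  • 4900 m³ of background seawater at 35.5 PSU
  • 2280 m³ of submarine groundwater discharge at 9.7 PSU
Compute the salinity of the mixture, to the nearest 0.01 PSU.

29.96 PSU

Total salt / total volume:
salt = 4,390×34.3 + 4,900×35.5 + 2,280×9.7 = 150,577 + 173,950 + 22,116 = 346,643
volume = 4,390 + 4,900 + 2,280 = 11,570 m³
S = 346,643 / 11,570 = 29.9605 PSU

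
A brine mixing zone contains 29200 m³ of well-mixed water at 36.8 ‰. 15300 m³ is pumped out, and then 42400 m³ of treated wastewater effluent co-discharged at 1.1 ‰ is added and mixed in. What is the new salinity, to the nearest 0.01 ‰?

Remaining after removal: 13,900 m³ at 36.8 ‰ (salt = 511,520)
After addition: salt = 511,520 + 42,400×1.1 = 558,160; volume = 56,300 m³
S = 558,160 / 56,300 = 9.914 ‰

9.91 ‰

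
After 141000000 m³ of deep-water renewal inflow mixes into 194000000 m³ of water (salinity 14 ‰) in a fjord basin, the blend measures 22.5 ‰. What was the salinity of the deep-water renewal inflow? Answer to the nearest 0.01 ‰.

Salt balance: 194,000,000×14 + 141,000,000×S = 335,000,000×22.5
2,716,000,000 + 141,000,000·S = 7,537,500,000
S = (7,537,500,000 − 2,716,000,000) / 141,000,000 = 34.195 ‰

34.20 ‰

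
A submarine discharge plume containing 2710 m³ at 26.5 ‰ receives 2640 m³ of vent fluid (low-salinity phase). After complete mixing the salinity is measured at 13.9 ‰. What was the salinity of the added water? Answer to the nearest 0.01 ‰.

0.97 ‰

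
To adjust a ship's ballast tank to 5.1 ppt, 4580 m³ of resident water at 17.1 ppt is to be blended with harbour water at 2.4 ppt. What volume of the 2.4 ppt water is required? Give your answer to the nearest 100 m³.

Salt balance: 4,580×17.1 + V×2.4 = (4,580+V)×5.1
78,318 + 2.4V = 23,358 + 5.1V
54,960 = 2.7V
V = 20,355.56 m³

20400 m³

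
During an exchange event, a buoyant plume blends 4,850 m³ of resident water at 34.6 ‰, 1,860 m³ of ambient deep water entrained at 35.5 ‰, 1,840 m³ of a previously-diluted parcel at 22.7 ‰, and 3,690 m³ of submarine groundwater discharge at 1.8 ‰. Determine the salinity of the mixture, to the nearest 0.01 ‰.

23.06 ‰

By conservation of dissolved salt,
salt = 4,850×34.6 + 1,860×35.5 + 1,840×22.7 + 3,690×1.8 = 167,810 + 66,030 + 41,768 + 6,642 = 282,250
volume = 4,850 + 1,860 + 1,840 + 3,690 = 12,240 m³
S = 282,250 / 12,240 = 23.0596 ‰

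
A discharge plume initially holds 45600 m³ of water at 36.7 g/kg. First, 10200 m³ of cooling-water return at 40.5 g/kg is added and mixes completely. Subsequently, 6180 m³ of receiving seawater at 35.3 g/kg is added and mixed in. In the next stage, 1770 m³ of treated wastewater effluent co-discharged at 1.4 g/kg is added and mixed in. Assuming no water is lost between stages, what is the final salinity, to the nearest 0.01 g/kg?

36.19 g/kg

Conserving salt mass:
Initial salt = 45,600×36.7 = 1,673,520
After stage 1: salt = 1,673,520 + 10,200×40.5 = 2,086,620; volume = 55,800 m³; S = 37.395 g/kg
After stage 2: salt = 2,086,620 + 6,180×35.3 = 2,304,774; volume = 61,980 m³; S = 37.186 g/kg
After stage 3: salt = 2,304,774 + 1,770×1.4 = 2,307,252; volume = 63,750 m³
S = 2,307,252 / 63,750 = 36.1922 g/kg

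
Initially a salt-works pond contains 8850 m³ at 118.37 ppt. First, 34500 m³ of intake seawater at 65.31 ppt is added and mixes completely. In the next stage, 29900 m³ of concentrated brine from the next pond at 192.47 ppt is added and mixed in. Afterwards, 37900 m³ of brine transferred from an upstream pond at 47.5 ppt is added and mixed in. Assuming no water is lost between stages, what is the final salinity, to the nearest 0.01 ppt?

Weighted by volume,
Initial salt = 8,850×118.37 = 1,047,574.5
After stage 1: salt = 1,047,574.5 + 34,500×65.31 = 3,300,769.5; volume = 43,350 m³; S = 76.142 ppt
After stage 2: salt = 3,300,769.5 + 29,900×192.47 = 9,055,622.5; volume = 73,250 m³; S = 123.626 ppt
After stage 3: salt = 9,055,622.5 + 37,900×47.5 = 10,855,872.5; volume = 111,150 m³
S = 10,855,872.5 / 111,150 = 97.6687 ppt

97.67 ppt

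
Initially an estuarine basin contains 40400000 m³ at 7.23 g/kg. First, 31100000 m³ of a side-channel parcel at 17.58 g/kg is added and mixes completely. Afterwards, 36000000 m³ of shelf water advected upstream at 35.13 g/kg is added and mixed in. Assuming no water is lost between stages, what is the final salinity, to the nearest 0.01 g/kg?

Conserving salt mass:
Initial salt = 40,400,000×7.23 = 292,092,000
After stage 1: salt = 292,092,000 + 31,100,000×17.58 = 838,830,000; volume = 71,500,000 m³; S = 11.732 g/kg
After stage 2: salt = 838,830,000 + 36,000,000×35.13 = 2,103,510,000; volume = 107,500,000 m³
S = 2,103,510,000 / 107,500,000 = 19.5675 g/kg

19.57 g/kg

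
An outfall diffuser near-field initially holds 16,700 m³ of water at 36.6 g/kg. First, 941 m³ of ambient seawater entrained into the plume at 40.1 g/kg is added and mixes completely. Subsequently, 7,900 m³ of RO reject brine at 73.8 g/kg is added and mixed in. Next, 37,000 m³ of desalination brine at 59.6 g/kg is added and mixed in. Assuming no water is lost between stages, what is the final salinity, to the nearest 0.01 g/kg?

54.96 g/kg

Mass of salt is conserved:
Initial salt = 16,700×36.6 = 611,220
After stage 1: salt = 611,220 + 941×40.1 = 648,954.1; volume = 17,641 m³; S = 36.787 g/kg
After stage 2: salt = 648,954.1 + 7,900×73.8 = 1,231,974.1; volume = 25,541 m³; S = 48.235 g/kg
After stage 3: salt = 1,231,974.1 + 37,000×59.6 = 3,437,174.1; volume = 62,541 m³
S = 3,437,174.1 / 62,541 = 54.9587 g/kg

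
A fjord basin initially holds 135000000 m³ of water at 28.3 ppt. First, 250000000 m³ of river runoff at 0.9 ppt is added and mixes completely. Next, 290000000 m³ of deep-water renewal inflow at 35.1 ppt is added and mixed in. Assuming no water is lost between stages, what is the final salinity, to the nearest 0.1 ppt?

21.1 ppt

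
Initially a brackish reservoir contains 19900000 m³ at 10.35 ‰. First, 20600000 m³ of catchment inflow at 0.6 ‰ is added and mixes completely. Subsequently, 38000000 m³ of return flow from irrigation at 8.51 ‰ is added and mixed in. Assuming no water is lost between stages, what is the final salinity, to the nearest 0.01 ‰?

By conservation of dissolved salt,
Initial salt = 19,900,000×10.35 = 205,965,000
After stage 1: salt = 205,965,000 + 20,600,000×0.6 = 218,325,000; volume = 40,500,000 m³; S = 5.391 ‰
After stage 2: salt = 218,325,000 + 38,000,000×8.51 = 541,705,000; volume = 78,500,000 m³
S = 541,705,000 / 78,500,000 = 6.9007 ‰

6.90 ‰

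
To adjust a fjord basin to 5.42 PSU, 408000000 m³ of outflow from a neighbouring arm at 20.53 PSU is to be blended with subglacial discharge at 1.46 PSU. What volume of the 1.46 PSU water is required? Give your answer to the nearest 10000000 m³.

Salt balance: 408,000,000×20.53 + V×1.46 = (408,000,000+V)×5.42
8,376,240,000 + 1.46V = 2,211,360,000 + 5.42V
6,164,880,000 = 3.96V
V = 1,556,787,878.79 m³

1560000000 m³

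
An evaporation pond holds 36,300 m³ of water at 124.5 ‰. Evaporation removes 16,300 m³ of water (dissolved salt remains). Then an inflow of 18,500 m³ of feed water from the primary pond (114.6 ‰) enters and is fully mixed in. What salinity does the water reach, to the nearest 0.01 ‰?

172.45 ‰

After evaporation: salt = 36,300×124.5 = 4,519,350; volume = 36,300 − 16,300 = 20,000 m³
After mixing: salt = 4,519,350 + 18,500×114.6 = 6,639,450; volume = 20,000 + 18,500 = 38,500 m³
S = 6,639,450 / 38,500 = 172.4532 ‰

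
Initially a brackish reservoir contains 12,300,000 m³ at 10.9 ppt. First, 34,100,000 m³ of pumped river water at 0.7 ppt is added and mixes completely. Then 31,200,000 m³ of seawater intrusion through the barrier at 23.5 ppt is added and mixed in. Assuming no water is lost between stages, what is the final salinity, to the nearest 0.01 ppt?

Salt balance:
Initial salt = 12,300,000×10.9 = 134,070,000
After stage 1: salt = 134,070,000 + 34,100,000×0.7 = 157,940,000; volume = 46,400,000 m³; S = 3.404 ppt
After stage 2: salt = 157,940,000 + 31,200,000×23.5 = 891,140,000; volume = 77,600,000 m³
S = 891,140,000 / 77,600,000 = 11.4838 ppt

11.48 ppt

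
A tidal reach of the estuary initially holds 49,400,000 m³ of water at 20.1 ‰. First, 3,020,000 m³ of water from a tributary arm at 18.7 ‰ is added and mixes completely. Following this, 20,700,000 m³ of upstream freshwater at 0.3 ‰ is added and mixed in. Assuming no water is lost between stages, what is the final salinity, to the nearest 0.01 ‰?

14.44 ‰

Salt balance:
Initial salt = 49,400,000×20.1 = 992,940,000
After stage 1: salt = 992,940,000 + 3,020,000×18.7 = 1,049,414,000; volume = 52,420,000 m³; S = 20.019 ‰
After stage 2: salt = 1,049,414,000 + 20,700,000×0.3 = 1,055,624,000; volume = 73,120,000 m³
S = 1,055,624,000 / 73,120,000 = 14.4369 ‰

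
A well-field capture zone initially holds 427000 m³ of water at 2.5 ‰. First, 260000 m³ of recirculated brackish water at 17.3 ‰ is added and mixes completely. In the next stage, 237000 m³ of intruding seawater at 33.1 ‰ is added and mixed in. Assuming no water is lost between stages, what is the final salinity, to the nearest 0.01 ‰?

14.51 ‰

Weighted by volume,
Initial salt = 427,000×2.5 = 1,067,500
After stage 1: salt = 1,067,500 + 260,000×17.3 = 5,565,500; volume = 687,000 m³; S = 8.101 ‰
After stage 2: salt = 5,565,500 + 237,000×33.1 = 13,410,200; volume = 924,000 m³
S = 13,410,200 / 924,000 = 14.5132 ‰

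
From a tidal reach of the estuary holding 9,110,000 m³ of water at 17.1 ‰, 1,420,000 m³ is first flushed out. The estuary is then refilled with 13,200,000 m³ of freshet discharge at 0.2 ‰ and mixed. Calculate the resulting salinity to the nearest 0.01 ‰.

Remaining after removal: 7,690,000 m³ at 17.1 ‰ (salt = 131,499,000)
After addition: salt = 131,499,000 + 13,200,000×0.2 = 134,139,000; volume = 20,890,000 m³
S = 134,139,000 / 20,890,000 = 6.4212 ‰

6.42 ‰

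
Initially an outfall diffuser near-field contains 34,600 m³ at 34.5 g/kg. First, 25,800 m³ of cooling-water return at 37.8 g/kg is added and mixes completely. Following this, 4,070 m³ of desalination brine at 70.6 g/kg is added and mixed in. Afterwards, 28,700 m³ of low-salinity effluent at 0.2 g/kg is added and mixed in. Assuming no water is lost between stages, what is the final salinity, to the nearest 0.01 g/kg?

26.43 g/kg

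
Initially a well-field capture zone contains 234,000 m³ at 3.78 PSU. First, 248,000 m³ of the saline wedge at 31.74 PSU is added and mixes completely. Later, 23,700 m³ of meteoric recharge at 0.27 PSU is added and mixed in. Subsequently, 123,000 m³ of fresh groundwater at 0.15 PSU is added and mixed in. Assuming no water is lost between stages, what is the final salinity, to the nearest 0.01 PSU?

Weighted by volume,
Initial salt = 234,000×3.78 = 884,520
After stage 1: salt = 884,520 + 248,000×31.74 = 8,756,040; volume = 482,000 m³; S = 18.166 PSU
After stage 2: salt = 8,756,040 + 23,700×0.27 = 8,762,439; volume = 505,700 m³; S = 17.327 PSU
After stage 3: salt = 8,762,439 + 123,000×0.15 = 8,780,889; volume = 628,700 m³
S = 8,780,889 / 628,700 = 13.9667 PSU

13.97 PSU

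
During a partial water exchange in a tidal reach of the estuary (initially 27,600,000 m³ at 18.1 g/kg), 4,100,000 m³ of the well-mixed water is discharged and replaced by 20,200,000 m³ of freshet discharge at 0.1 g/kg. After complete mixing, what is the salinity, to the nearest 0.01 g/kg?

Remaining after removal: 23,500,000 m³ at 18.1 g/kg (salt = 425,350,000)
After addition: salt = 425,350,000 + 20,200,000×0.1 = 427,370,000; volume = 43,700,000 m³
S = 427,370,000 / 43,700,000 = 9.7796 g/kg

9.78 g/kg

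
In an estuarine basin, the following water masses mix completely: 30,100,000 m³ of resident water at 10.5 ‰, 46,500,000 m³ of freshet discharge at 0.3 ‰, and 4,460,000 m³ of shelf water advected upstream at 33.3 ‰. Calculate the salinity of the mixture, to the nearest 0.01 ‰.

5.90 ‰

By conservation of dissolved salt,
salt = 30,100,000×10.5 + 46,500,000×0.3 + 4,460,000×33.3 = 316,050,000 + 13,950,000 + 148,518,000 = 478,518,000
volume = 30,100,000 + 46,500,000 + 4,460,000 = 81,060,000 m³
S = 478,518,000 / 81,060,000 = 5.9033 ‰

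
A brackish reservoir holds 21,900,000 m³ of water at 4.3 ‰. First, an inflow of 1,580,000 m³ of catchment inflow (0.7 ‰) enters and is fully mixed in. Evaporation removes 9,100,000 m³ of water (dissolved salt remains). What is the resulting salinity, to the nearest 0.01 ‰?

After mixing: salt = 21,900,000×4.3 + 1,580,000×0.7 = 95,276,000; volume = 23,480,000 m³
After evaporation: salt unchanged = 95,276,000; volume = 23,480,000 − 9,100,000 = 14,380,000 m³
S = 95,276,000 / 14,380,000 = 6.6256 ‰

6.63 ‰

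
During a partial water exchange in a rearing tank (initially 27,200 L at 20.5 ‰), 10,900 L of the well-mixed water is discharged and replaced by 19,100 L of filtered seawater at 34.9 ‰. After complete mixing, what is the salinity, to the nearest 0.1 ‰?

28.3 ‰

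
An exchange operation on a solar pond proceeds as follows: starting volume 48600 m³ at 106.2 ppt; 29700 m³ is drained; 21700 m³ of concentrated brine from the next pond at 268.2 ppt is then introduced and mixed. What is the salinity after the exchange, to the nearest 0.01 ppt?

Remaining after removal: 18,900 m³ at 106.2 ppt (salt = 2,007,180)
After addition: salt = 2,007,180 + 21,700×268.2 = 7,827,120; volume = 40,600 m³
S = 7,827,120 / 40,600 = 192.7862 ppt

192.79 ppt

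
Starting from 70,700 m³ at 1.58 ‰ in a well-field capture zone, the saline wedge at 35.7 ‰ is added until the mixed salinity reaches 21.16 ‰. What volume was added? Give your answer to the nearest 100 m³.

Salt balance: 70,700×1.58 + V×35.7 = (70,700+V)×21.16
111,706 + 35.7V = 1,496,012 + 21.16V
1,384,306 = 14.54V
V = 95,206.74 m³

95200 m³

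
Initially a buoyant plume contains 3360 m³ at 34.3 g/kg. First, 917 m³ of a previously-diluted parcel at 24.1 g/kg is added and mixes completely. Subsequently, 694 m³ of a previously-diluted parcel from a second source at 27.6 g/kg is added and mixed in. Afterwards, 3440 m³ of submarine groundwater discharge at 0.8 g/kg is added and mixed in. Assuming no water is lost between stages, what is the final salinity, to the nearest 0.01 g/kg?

Conserving salt mass:
Initial salt = 3,360×34.3 = 115,248
After stage 1: salt = 115,248 + 917×24.1 = 137,347.7; volume = 4,277 m³; S = 32.113 g/kg
After stage 2: salt = 137,347.7 + 694×27.6 = 156,502.1; volume = 4,971 m³; S = 31.483 g/kg
After stage 3: salt = 156,502.1 + 3,440×0.8 = 159,254.1; volume = 8,411 m³
S = 159,254.1 / 8,411 = 18.934 g/kg

18.93 g/kg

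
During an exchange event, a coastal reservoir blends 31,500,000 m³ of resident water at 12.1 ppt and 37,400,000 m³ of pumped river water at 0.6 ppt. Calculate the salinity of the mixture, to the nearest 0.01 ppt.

Salt balance:
salt = 31,500,000×12.1 + 37,400,000×0.6 = 381,150,000 + 22,440,000 = 403,590,000
volume = 31,500,000 + 37,400,000 = 68,900,000 m³
S = 403,590,000 / 68,900,000 = 5.8576 ppt

5.86 ppt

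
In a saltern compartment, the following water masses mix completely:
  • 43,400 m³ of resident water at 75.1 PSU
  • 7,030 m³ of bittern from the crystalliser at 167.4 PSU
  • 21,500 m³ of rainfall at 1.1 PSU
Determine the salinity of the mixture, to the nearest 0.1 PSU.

62.0 PSU

By conservation of dissolved salt,
salt = 43,400×75.1 + 7,030×167.4 + 21,500×1.1 = 3,259,340 + 1,176,822 + 23,650 = 4,459,812
volume = 43,400 + 7,030 + 21,500 = 71,930 m³
S = 4,459,812 / 71,930 = 62.002 PSU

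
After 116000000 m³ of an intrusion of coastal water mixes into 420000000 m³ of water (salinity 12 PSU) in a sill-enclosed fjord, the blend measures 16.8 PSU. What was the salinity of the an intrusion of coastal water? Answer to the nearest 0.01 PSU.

34.18 PSU

Salt balance: 420,000,000×12 + 116,000,000×S = 536,000,000×16.8
5,040,000,000 + 116,000,000·S = 9,004,800,000
S = (9,004,800,000 − 5,040,000,000) / 116,000,000 = 34.1793 PSU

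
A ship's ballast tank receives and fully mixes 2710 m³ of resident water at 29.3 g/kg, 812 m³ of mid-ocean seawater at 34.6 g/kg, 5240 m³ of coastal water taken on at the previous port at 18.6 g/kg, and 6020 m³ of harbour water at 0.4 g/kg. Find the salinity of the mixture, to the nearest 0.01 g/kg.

14.03 g/kg

Conserving salt mass:
salt = 2,710×29.3 + 812×34.6 + 5,240×18.6 + 6,020×0.4 = 79,403 + 28,095.2 + 97,464 + 2,408 = 207,370.2
volume = 2,710 + 812 + 5,240 + 6,020 = 14,782 m³
S = 207,370.2 / 14,782 = 14.0286 g/kg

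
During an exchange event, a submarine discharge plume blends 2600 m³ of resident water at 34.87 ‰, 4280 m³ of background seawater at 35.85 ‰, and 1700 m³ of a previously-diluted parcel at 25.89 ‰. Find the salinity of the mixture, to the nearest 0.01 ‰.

33.58 ‰

Mass of salt is conserved:
salt = 2,600×34.87 + 4,280×35.85 + 1,700×25.89 = 90,662 + 153,438 + 44,013 = 288,113
volume = 2,600 + 4,280 + 1,700 = 8,580 m³
S = 288,113 / 8,580 = 33.5796 ‰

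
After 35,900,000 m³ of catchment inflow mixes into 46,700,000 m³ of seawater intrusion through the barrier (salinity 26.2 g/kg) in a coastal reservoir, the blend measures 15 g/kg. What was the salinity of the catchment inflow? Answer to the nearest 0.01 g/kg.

Salt balance: 46,700,000×26.2 + 35,900,000×S = 82,600,000×15
1,223,540,000 + 35,900,000·S = 1,239,000,000
S = (1,239,000,000 − 1,223,540,000) / 35,900,000 = 0.4306 g/kg

0.43 g/kg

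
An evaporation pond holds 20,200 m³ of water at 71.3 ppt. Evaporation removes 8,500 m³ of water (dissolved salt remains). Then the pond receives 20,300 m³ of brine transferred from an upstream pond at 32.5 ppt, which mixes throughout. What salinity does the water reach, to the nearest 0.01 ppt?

65.63 ppt

After evaporation: salt = 20,200×71.3 = 1,440,260; volume = 20,200 − 8,500 = 11,700 m³
After mixing: salt = 1,440,260 + 20,300×32.5 = 2,100,010; volume = 11,700 + 20,300 = 32,000 m³
S = 2,100,010 / 32,000 = 65.6253 ppt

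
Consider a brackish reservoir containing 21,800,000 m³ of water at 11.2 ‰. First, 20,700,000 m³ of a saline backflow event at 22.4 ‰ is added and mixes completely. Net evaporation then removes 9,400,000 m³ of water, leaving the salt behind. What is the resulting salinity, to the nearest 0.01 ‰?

21.38 ‰

After mixing: salt = 21,800,000×11.2 + 20,700,000×22.4 = 707,840,000; volume = 42,500,000 m³
After evaporation: salt unchanged = 707,840,000; volume = 42,500,000 − 9,400,000 = 33,100,000 m³
S = 707,840,000 / 33,100,000 = 21.3849 ‰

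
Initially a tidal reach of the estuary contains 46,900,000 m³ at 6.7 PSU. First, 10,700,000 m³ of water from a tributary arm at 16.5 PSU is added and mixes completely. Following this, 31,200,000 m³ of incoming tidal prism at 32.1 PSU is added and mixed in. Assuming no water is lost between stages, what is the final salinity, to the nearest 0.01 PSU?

Mass of salt is conserved:
Initial salt = 46,900,000×6.7 = 314,230,000
After stage 1: salt = 314,230,000 + 10,700,000×16.5 = 490,780,000; volume = 57,600,000 m³; S = 8.52 PSU
After stage 2: salt = 490,780,000 + 31,200,000×32.1 = 1,492,300,000; volume = 88,800,000 m³
S = 1,492,300,000 / 88,800,000 = 16.8052 PSU

16.81 PSU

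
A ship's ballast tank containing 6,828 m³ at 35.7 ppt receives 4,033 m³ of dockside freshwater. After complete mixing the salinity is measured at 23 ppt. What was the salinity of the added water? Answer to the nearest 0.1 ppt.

1.5 ppt

Salt balance: 6,828×35.7 + 4,033×S = 10,861×23
243,759.6 + 4,033·S = 249,803
S = (249,803 − 243,759.6) / 4,033 = 1.4985 ppt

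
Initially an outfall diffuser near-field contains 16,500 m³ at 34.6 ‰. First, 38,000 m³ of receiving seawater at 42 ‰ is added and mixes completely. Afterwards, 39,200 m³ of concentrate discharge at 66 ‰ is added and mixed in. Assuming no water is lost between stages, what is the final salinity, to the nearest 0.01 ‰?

50.74 ‰

Salt balance:
Initial salt = 16,500×34.6 = 570,900
After stage 1: salt = 570,900 + 38,000×42 = 2,166,900; volume = 54,500 m³; S = 39.76 ‰
After stage 2: salt = 2,166,900 + 39,200×66 = 4,754,100; volume = 93,700 m³
S = 4,754,100 / 93,700 = 50.7375 ‰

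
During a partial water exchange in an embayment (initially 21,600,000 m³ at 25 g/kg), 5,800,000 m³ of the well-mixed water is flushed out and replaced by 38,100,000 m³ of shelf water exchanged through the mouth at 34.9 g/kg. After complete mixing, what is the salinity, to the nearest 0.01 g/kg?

Remaining after removal: 15,800,000 m³ at 25 g/kg (salt = 395,000,000)
After addition: salt = 395,000,000 + 38,100,000×34.9 = 1,724,690,000; volume = 53,900,000 m³
S = 1,724,690,000 / 53,900,000 = 31.998 g/kg

32.00 g/kg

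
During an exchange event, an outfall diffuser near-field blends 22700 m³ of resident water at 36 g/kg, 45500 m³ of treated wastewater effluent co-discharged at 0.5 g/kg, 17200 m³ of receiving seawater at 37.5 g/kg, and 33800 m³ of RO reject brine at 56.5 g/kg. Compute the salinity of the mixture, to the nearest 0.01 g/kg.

Total salt / total volume:
salt = 22,700×36 + 45,500×0.5 + 17,200×37.5 + 33,800×56.5 = 817,200 + 22,750 + 645,000 + 1,909,700 = 3,394,650
volume = 22,700 + 45,500 + 17,200 + 33,800 = 119,200 m³
S = 3,394,650 / 119,200 = 28.4786 g/kg

28.48 g/kg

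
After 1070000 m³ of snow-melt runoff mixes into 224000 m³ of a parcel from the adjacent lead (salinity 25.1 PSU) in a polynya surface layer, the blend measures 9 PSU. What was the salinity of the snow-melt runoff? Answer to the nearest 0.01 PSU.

5.63 PSU

Salt balance: 224,000×25.1 + 1,070,000×S = 1,294,000×9
5,622,400 + 1,070,000·S = 11,646,000
S = (11,646,000 − 5,622,400) / 1,070,000 = 5.6295 PSU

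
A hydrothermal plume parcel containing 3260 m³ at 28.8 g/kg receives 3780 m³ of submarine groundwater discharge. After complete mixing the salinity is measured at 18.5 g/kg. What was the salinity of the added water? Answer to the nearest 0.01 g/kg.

9.62 g/kg

Salt balance: 3,260×28.8 + 3,780×S = 7,040×18.5
93,888 + 3,780·S = 130,240
S = (130,240 − 93,888) / 3,780 = 9.6169 g/kg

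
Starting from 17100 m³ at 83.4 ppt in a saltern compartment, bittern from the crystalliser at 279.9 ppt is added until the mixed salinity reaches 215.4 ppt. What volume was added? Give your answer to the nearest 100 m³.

35000 m³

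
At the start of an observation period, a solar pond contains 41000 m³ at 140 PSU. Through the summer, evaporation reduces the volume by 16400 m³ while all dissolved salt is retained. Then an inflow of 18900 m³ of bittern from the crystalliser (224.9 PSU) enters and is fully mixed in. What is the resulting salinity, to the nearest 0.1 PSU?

After evaporation: salt = 41,000×140 = 5,740,000; volume = 41,000 − 16,400 = 24,600 m³
After mixing: salt = 5,740,000 + 18,900×224.9 = 9,990,610; volume = 24,600 + 18,900 = 43,500 m³
S = 9,990,610 / 43,500 = 229.6692 PSU

229.7 PSU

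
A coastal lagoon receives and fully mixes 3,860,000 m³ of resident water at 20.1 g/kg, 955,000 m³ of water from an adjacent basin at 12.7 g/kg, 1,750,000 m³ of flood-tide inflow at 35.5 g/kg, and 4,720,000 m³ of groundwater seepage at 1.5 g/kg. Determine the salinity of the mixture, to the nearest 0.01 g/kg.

Total salt / total volume:
salt = 3,860,000×20.1 + 955,000×12.7 + 1,750,000×35.5 + 4,720,000×1.5 = 77,586,000 + 12,128,500 + 62,125,000 + 7,080,000 = 158,919,500
volume = 3,860,000 + 955,000 + 1,750,000 + 4,720,000 = 11,285,000 m³
S = 158,919,500 / 11,285,000 = 14.0824 g/kg

14.08 g/kg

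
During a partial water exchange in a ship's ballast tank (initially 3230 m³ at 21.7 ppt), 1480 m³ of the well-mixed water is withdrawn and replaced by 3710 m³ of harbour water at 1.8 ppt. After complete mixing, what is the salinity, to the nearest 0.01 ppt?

8.18 ppt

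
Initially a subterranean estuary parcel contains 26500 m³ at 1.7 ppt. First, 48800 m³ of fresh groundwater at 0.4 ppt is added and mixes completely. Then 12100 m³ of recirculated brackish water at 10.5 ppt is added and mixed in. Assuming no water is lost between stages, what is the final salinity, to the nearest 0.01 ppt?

By conservation of dissolved salt,
Initial salt = 26,500×1.7 = 45,050
After stage 1: salt = 45,050 + 48,800×0.4 = 64,570; volume = 75,300 m³; S = 0.858 ppt
After stage 2: salt = 64,570 + 12,100×10.5 = 191,620; volume = 87,400 m³
S = 191,620 / 87,400 = 2.1924 ppt

2.19 ppt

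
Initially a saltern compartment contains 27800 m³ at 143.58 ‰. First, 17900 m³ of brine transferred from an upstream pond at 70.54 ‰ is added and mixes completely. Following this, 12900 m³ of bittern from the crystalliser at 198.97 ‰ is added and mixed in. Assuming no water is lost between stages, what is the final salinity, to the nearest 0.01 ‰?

133.46 ‰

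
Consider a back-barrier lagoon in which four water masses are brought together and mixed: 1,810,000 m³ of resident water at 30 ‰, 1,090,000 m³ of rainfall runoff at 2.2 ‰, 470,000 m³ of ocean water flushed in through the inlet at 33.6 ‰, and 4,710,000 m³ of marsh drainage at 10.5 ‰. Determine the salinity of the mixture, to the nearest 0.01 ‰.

Salt balance:
salt = 1,810,000×30 + 1,090,000×2.2 + 470,000×33.6 + 4,710,000×10.5 = 54,300,000 + 2,398,000 + 15,792,000 + 49,455,000 = 121,945,000
volume = 1,810,000 + 1,090,000 + 470,000 + 4,710,000 = 8,080,000 m³
S = 121,945,000 / 8,080,000 = 15.0922 ‰

15.09 ‰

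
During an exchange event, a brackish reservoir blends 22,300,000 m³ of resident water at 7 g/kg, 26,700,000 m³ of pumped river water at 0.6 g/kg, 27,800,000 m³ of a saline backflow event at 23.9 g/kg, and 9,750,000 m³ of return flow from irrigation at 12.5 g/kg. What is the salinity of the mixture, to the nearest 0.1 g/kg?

By conservation of dissolved salt,
salt = 22,300,000×7 + 26,700,000×0.6 + 27,800,000×23.9 + 9,750,000×12.5 = 156,100,000 + 16,020,000 + 664,420,000 + 121,875,000 = 958,415,000
volume = 22,300,000 + 26,700,000 + 27,800,000 + 9,750,000 = 86,550,000 m³
S = 958,415,000 / 86,550,000 = 11.074 g/kg

11.1 g/kg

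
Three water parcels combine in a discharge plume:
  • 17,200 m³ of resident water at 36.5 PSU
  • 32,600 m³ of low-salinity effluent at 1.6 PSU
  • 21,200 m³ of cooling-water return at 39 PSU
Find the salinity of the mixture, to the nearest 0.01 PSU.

By conservation of dissolved salt,
salt = 17,200×36.5 + 32,600×1.6 + 21,200×39 = 627,800 + 52,160 + 826,800 = 1,506,760
volume = 17,200 + 32,600 + 21,200 = 71,000 m³
S = 1,506,760 / 71,000 = 21.222 PSU

21.22 PSU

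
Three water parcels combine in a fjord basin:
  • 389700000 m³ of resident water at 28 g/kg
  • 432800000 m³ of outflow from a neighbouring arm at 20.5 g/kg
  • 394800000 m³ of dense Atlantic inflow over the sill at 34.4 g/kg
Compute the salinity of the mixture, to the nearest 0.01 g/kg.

Weighted by volume,
salt = 389,700,000×28 + 432,800,000×20.5 + 394,800,000×34.4 = 10,911,600,000 + 8,872,400,000 + 13,581,120,000 = 33,365,120,000
volume = 389,700,000 + 432,800,000 + 394,800,000 = 1,217,300,000 m³
S = 33,365,120,000 / 1,217,300,000 = 27.4091 g/kg

27.41 g/kg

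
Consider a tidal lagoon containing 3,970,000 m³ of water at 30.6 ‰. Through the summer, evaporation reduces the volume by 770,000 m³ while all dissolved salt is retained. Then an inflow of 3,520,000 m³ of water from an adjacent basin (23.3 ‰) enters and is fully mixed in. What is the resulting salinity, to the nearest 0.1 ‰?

After evaporation: salt = 3,970,000×30.6 = 121,482,000; volume = 3,970,000 − 770,000 = 3,200,000 m³
After mixing: salt = 121,482,000 + 3,520,000×23.3 = 203,498,000; volume = 3,200,000 + 3,520,000 = 6,720,000 m³
S = 203,498,000 / 6,720,000 = 30.2824 ‰

30.3 ‰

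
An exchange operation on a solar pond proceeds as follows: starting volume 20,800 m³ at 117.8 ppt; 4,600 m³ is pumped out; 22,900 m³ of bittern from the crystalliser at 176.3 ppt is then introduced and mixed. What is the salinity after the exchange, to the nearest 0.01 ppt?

Remaining after removal: 16,200 m³ at 117.8 ppt (salt = 1,908,360)
After addition: salt = 1,908,360 + 22,900×176.3 = 5,945,630; volume = 39,100 m³
S = 5,945,630 / 39,100 = 152.0621 ppt

152.06 ppt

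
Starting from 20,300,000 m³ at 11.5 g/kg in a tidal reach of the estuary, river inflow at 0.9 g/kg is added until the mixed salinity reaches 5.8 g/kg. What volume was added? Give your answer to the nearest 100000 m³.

Salt balance: 20,300,000×11.5 + V×0.9 = (20,300,000+V)×5.8
233,450,000 + 0.9V = 117,740,000 + 5.8V
115,710,000 = 4.9V
V = 23,614,285.71 m³

23600000 m³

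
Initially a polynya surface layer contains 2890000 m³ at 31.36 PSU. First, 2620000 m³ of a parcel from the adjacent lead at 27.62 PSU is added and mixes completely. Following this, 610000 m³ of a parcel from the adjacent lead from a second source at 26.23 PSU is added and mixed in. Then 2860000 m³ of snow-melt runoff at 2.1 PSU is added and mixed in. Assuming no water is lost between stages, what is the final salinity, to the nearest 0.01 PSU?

20.60 PSU

Conserving salt mass:
Initial salt = 2,890,000×31.36 = 90,630,400
After stage 1: salt = 90,630,400 + 2,620,000×27.62 = 162,994,800; volume = 5,510,000 m³; S = 29.582 PSU
After stage 2: salt = 162,994,800 + 610,000×26.23 = 178,995,100; volume = 6,120,000 m³; S = 29.248 PSU
After stage 3: salt = 178,995,100 + 2,860,000×2.1 = 185,001,100; volume = 8,980,000 m³
S = 185,001,100 / 8,980,000 = 20.6015 PSU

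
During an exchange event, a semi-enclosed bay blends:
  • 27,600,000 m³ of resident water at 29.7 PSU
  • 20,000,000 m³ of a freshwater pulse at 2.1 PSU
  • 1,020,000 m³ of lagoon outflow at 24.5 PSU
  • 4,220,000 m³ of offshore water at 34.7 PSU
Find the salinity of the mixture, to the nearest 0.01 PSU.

By conservation of dissolved salt,
salt = 27,600,000×29.7 + 20,000,000×2.1 + 1,020,000×24.5 + 4,220,000×34.7 = 819,720,000 + 42,000,000 + 24,990,000 + 146,434,000 = 1,033,144,000
volume = 27,600,000 + 20,000,000 + 1,020,000 + 4,220,000 = 52,840,000 m³
S = 1,033,144,000 / 52,840,000 = 19.5523 PSU

19.55 PSU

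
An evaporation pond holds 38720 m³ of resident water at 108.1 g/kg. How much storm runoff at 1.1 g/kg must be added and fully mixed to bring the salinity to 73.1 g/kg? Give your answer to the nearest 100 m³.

Salt balance: 38,720×108.1 + V×1.1 = (38,720+V)×73.1
4,185,632 + 1.1V = 2,830,432 + 73.1V
1,355,200 = 72V
V = 18,822.22 m³

18800 m³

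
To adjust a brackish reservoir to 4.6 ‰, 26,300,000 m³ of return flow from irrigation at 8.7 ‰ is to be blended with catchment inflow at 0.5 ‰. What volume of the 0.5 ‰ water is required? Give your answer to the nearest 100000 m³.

Salt balance: 26,300,000×8.7 + V×0.5 = (26,300,000+V)×4.6
228,810,000 + 0.5V = 120,980,000 + 4.6V
107,830,000 = 4.1V
V = 26,300,000 m³

26300000 m³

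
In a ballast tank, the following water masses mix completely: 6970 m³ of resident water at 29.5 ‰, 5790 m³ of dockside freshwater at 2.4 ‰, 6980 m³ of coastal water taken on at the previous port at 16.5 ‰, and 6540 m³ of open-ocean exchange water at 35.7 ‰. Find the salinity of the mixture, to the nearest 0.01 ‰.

Conserving salt mass:
salt = 6,970×29.5 + 5,790×2.4 + 6,980×16.5 + 6,540×35.7 = 205,615 + 13,896 + 115,170 + 233,478 = 568,159
volume = 6,970 + 5,790 + 6,980 + 6,540 = 26,280 m³
S = 568,159 / 26,280 = 21.6194 ‰

21.62 ‰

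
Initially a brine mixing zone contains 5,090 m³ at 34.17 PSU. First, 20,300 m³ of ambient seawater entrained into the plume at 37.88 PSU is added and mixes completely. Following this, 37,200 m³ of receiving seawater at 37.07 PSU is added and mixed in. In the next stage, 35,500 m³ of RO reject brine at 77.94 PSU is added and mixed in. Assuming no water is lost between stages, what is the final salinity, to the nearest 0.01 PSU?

51.88 PSU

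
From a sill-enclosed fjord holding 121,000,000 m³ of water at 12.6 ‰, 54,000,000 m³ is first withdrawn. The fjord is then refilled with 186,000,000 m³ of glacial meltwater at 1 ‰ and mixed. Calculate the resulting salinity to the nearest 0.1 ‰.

4.1 ‰

Remaining after removal: 67,000,000 m³ at 12.6 ‰ (salt = 844,200,000)
After addition: salt = 844,200,000 + 186,000,000×1 = 1,030,200,000; volume = 253,000,000 m³
S = 1,030,200,000 / 253,000,000 = 4.0719 ‰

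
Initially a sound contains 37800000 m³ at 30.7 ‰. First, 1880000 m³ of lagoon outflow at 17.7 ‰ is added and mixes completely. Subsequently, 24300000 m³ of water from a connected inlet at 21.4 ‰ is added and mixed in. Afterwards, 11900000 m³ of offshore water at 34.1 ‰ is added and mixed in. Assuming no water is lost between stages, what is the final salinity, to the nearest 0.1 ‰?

27.9 ‰

By conservation of dissolved salt,
Initial salt = 37,800,000×30.7 = 1,160,460,000
After stage 1: salt = 1,160,460,000 + 1,880,000×17.7 = 1,193,736,000; volume = 39,680,000 m³; S = 30.084 ‰
After stage 2: salt = 1,193,736,000 + 24,300,000×21.4 = 1,713,756,000; volume = 63,980,000 m³; S = 26.786 ‰
After stage 3: salt = 1,713,756,000 + 11,900,000×34.1 = 2,119,546,000; volume = 75,880,000 m³
S = 2,119,546,000 / 75,880,000 = 27.9329 ‰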